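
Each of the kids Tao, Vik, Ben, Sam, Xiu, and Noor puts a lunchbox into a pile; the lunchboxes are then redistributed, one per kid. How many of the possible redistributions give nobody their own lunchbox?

Count assignments avoiding every fixed point. For any j of the 6 kids fixed to their own lunchbox, the other 6−j can be arranged in (6−j)! ways.
By inclusion–exclusion this is Σ_{j=0}^{6} (−1)^j C(6,j)·(6−j)!.
Computing: 720 − 720 + 360 − 120 + 30 − 6 + 1 = 265.

265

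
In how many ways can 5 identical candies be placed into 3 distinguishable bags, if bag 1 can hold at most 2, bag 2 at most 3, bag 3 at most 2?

6

Ignoring the caps, the number of non-negative solutions to x_1+…+x_3 = 5 is C(7,2) = 21.
Subtract solutions that violate a single cap (substitute x_i' = x_i − (cap_i+1)): x_1 ≥ 3 gives C(4,2) = 6; x_2 ≥ 4 gives C(3,2) = 3; x_3 ≥ 3 gives C(4,2) = 6. Together 15.
No two caps can be exceeded simultaneously, so the pair terms are all 0.
By inclusion–exclusion the count is 21 − 15 + 0 = 6.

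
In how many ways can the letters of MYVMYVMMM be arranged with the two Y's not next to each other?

There are 9!/(5!·2!·2!) = 756 arrangements of MYVMYVMMM in total.
Arrangements with the Y's together: treat YY as one letter, giving (8)!/(5!·2!) = 168.
Subtracting, 756 − 168 = 588 arrangements keep the Y's apart.

588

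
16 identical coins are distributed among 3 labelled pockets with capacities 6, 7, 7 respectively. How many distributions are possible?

Ignoring the caps, the number of non-negative solutions to x_1+…+x_3 = 16 is C(18,2) = 153.
Subtract solutions that violate a single cap (substitute x_i' = x_i − (cap_i+1)): x_1 ≥ 7 gives C(11,2) = 55; x_2 ≥ 8 gives C(10,2) = 45; x_3 ≥ 8 gives C(10,2) = 45. Together 145.
Add back pairs where two caps are both exceeded: 3 + 3 + 1 = 7.
By inclusion–exclusion the count is 153 − 145 + 7 = 15.

15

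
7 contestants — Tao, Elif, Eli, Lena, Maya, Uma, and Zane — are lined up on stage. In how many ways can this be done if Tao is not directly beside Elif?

3600

There are 7! = 5040 arrangements in all. If Tao and Elif are adjacent, merging them into one block gives 2·(6)! = 1440 arrangements.
Complementary counting: 5040 − 1440 = 3600.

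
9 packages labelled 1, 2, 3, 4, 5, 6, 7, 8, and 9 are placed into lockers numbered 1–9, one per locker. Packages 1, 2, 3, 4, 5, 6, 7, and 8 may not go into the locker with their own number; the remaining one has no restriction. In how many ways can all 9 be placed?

Let Aᵢ (for 1 ≤ i ≤ 8) be the placements that put package i in its forbidden locker. Any j of these fix j positions, leaving (9−j)! ways to fill the rest, and there are C(8,j) ways to pick which j.
By inclusion–exclusion, the number of valid placements is Σ_{j=0}^{8} (−1)^j C(8,j)·(9−j)!.
Computing: 362880 − 322560 + 141120 − 40320 + 8400 − 1344 + 168 − 16 + 1 = 148329.

148329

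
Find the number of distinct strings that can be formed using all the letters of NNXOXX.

60

Letter multiplicities in NNXOXX: N×2, O×1, X×3.
The number of distinct arrangements is 6!/(3!·2!) = 720/12 = 60.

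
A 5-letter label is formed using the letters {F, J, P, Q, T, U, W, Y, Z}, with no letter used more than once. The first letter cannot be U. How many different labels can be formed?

The first letter has 9−1 = 8 choices (anything except U).
The remaining 4 letters are filled from the other 8 symbols without repetition: 8 × 7 × 6 × 5 = 1680.
Total: 8 × 1680 = 13440.

13440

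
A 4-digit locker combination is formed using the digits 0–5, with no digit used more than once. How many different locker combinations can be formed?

360

Choose and order 4 of the 6 symbols: the first digit has 6 options, the next 5, then 4, 3.
That product is 6 × 5 × 4 × 3 = 360.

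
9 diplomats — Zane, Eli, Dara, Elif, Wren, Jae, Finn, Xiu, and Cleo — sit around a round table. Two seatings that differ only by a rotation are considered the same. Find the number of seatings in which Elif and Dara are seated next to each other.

10080

Treat {Elif, Dara} as one unit (2 internal orders) and seat the resulting 8 units around the table: (7)! circular arrangements.
So 2 × (7)! = 2 × 5040 = 10080.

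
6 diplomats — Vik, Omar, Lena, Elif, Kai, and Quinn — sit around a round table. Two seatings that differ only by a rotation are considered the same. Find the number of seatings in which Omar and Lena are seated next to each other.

48

Treat {Omar, Lena} as one unit (2 internal orders) and seat the resulting 5 units around the table: (4)! circular arrangements.
So 2 × (4)! = 2 × 24 = 48.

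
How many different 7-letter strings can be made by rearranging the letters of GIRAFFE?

The 7 letters of GIRAFFE have repeats: F appearing twice.
So there are 7! / (2!) = 2520 distinguishable arrangements.

2520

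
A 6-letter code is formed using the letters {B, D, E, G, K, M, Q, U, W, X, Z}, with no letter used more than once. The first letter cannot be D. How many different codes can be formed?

The first letter has 11−1 = 10 choices (anything except D).
The remaining 5 letters are filled from the other 10 symbols without repetition: 10 × 9 × 8 × 7 × 6 = 30240.
Total: 10 × 30240 = 302400.

302400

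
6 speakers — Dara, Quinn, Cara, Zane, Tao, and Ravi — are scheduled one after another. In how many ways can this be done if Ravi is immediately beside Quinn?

Glue Ravi and Quinn into one block (2 internal orders), leaving 5 units to arrange in a row.
So the count is 2·(5)! = 240.

240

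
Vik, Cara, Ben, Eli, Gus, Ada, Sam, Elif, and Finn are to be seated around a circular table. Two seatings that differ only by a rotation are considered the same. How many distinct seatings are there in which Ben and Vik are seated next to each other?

10080

Treat {Ben, Vik} as one unit (2 internal orders) and seat the resulting 8 units around the table: (7)! circular arrangements.
So 2 × (7)! = 2 × 5040 = 10080.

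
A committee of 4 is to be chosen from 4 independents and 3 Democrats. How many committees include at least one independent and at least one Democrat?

Unrestricted: C(7,4) = 35 ways to pick any 4 of the 7.
Subtract selections that omit an entire group: no independents → C(3,4) = 0; no Democrats → C(4,4) = 1.
Both groups omitted at once is impossible, so 35 − 1 = 34.

34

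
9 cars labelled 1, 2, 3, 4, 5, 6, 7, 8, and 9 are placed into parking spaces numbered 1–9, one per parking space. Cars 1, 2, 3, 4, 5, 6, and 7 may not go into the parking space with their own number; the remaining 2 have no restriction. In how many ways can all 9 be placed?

Let Aᵢ (for 1 ≤ i ≤ 7) be the placements that put car i in its forbidden parking space. Any j of these fix j positions, leaving (9−j)! ways to fill the rest, and there are C(7,j) ways to pick which j.
By inclusion–exclusion, the number of valid placements is Σ_{j=0}^{7} (−1)^j C(7,j)·(9−j)!.
Computing: 362880 − 282240 + 105840 − 25200 + 4200 − 504 + 42 − 2 = 165016.

165016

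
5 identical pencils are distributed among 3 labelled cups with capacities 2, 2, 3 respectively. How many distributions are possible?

Ignoring the caps, the number of non-negative solutions to x_1+…+x_3 = 5 is C(7,2) = 21.
Subtract solutions that violate a single cap (substitute x_i' = x_i − (cap_i+1)): x_1 ≥ 3 gives C(4,2) = 6; x_2 ≥ 3 gives C(4,2) = 6; x_3 ≥ 4 gives C(3,2) = 3. Together 15.
No two caps can be exceeded simultaneously, so the pair terms are all 0.
By inclusion–exclusion the count is 21 − 15 + 0 = 6.

6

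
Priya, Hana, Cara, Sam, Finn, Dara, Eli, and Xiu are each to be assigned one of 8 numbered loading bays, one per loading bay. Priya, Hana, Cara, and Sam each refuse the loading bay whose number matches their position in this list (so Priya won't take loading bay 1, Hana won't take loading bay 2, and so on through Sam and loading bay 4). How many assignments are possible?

Let Aᵢ (for 1 ≤ i ≤ 4) be the placements that put person i in their forbidden loading bay. Any j of these fix j positions, leaving (8−j)! ways to fill the rest, and there are C(4,j) ways to pick which j.
By inclusion–exclusion, the number of valid placements is Σ_{j=0}^{4} (−1)^j C(4,j)·(8−j)!.
Computing: 40320 − 20160 + 4320 − 480 + 24 = 24024.

24024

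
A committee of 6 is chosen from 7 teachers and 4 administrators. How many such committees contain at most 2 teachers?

21

Split by how many teachers are chosen (0 through 2).
Sum: C(7,0)·C(4,6) + C(7,1)·C(4,5) + C(7,2)·C(4,4) = 0 + 0 + 21 = 21.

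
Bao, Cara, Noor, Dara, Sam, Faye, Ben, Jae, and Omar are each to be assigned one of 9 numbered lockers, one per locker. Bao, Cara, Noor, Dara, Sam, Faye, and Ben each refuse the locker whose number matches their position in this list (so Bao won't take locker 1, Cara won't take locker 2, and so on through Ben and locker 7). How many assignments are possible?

Let Aᵢ (for 1 ≤ i ≤ 7) be the placements that put person i in their forbidden locker. Any j of these fix j positions, leaving (9−j)! ways to fill the rest, and there are C(7,j) ways to pick which j.
By inclusion–exclusion, the number of valid placements is Σ_{j=0}^{7} (−1)^j C(7,j)·(9−j)!.
Computing: 362880 − 282240 + 105840 − 25200 + 4200 − 504 + 42 − 2 = 165016.

165016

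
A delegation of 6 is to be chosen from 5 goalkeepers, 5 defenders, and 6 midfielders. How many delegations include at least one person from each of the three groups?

6875

Unrestricted: C(16,6) = 8008 ways to pick any 6 of the 16.
Selections missing a whole group: no goalkeepers → C(11,6) = 462; no defenders → C(11,6) = 462; no midfielders → C(10,6) = 210.
Add back selections omitting two groups (i.e. drawn from a single group): C(5,6) + C(5,6) + C(6,6) = 1.
By inclusion–exclusion: 8008 − 1134 + 1 = 6875.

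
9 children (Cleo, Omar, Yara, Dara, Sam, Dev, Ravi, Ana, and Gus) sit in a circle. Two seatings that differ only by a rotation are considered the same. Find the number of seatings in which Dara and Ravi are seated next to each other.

Glue Dara and Ravi into a block (2 internal orders). Seating 8 units around a circle gives (7)! arrangements.
So 2 × (7)! = 2 × 5040 = 10080.

10080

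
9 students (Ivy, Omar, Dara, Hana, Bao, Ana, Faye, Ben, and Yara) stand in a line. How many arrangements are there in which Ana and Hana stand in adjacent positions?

Place the 7 others and the Ana-Hana pair as 8 objects in a line; the pair has 2 internal arrangements.
That gives 2 × 8! = 2 × 40320 = 80640.

80640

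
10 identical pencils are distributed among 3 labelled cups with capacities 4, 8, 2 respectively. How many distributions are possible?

12

By stars and bars, unrestricted non-negative solutions to x_1+…+x_3 = 10 number C(10+2,2) = 66.
Subtract solutions that violate a single cap (substitute x_i' = x_i − (cap_i+1)): x_1 ≥ 5 gives C(7,2) = 21; x_2 ≥ 9 gives C(3,2) = 3; x_3 ≥ 3 gives C(9,2) = 36. Together 60.
Add back pairs where two caps are both exceeded: 0 + 6 + 0 = 6.
By inclusion–exclusion the count is 66 − 60 + 6 = 12.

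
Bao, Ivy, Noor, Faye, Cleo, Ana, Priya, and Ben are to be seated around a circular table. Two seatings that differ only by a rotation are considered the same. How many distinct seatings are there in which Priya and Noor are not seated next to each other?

All circular seatings of 8 people number (7)! = 5040.
Those with Priya next to Noor: fuse the pair into one unit and seat 7 units around a circle — 2·(6)! = 1440.
Subtracting, 5040 − 1440 = 3600.

3600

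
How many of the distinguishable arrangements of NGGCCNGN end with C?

With the last slot taken by C, it remains to arrange the other 7 letters (NGGCNGN).
Those 7 letters have G appearing 3 times and N appearing 3 times, giving (7)!/(3!·3!) = 140.

140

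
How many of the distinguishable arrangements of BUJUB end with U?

12

Fix U in the last position and arrange the remaining 4 letters.
Those 4 letters have B appearing twice, giving (4)!/(2!) = 12.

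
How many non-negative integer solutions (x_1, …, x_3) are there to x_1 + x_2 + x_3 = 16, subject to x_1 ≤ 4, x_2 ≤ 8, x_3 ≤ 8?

15

Ignoring the caps, the number of non-negative solutions to x_1+…+x_3 = 16 is C(18,2) = 153.
Subtract solutions that violate a single cap (substitute x_i' = x_i − (cap_i+1)): x_1 ≥ 5 gives C(13,2) = 78; x_2 ≥ 9 gives C(9,2) = 36; x_3 ≥ 9 gives C(9,2) = 36. Together 150.
Add back pairs where two caps are both exceeded: 6 + 6 + 0 = 12.
By inclusion–exclusion the count is 153 − 150 + 12 = 15.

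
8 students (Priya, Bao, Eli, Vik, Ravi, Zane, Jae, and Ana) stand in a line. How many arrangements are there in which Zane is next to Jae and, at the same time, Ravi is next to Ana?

2880

Treat {Zane,Jae} as one block (2 orders) and {Ravi,Ana} as another (2 orders).
That leaves 6 units to arrange: 2 × 2 × 6! = 4 × 720 = 2880.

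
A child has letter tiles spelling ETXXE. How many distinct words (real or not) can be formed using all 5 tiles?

30

ETXXE has 5 letters with E appearing twice and X appearing twice.
So there are 5! / (2!·2!) = 30 distinguishable arrangements.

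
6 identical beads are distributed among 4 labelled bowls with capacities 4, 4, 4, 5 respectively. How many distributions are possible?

Without the upper bounds there are C(9,3) = 84 ways to split 6 among 4 bowls.
Subtract solutions that violate a single cap (substitute x_i' = x_i − (cap_i+1)): x_1 ≥ 5 gives C(4,3) = 4; x_2 ≥ 5 gives C(4,3) = 4; x_3 ≥ 5 gives C(4,3) = 4; x_4 ≥ 6 gives C(3,3) = 1. Together 13.
No two caps can be exceeded simultaneously, so the pair terms are all 0.
By inclusion–exclusion the count is 84 − 13 + 0 = 71.

71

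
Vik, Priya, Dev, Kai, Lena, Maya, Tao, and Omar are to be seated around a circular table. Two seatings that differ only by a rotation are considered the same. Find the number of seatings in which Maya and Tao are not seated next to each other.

Without the restriction there are (7)! = 5040 seatings.
Seatings with Maya beside Tao: treat them as a block with 2 internal orders, giving 2 × (6)! = 1440.
Subtracting, 5040 − 1440 = 3600.

3600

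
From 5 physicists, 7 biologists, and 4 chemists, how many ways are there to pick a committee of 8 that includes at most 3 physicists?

Split by how many physicists are chosen (0 through 3).
Sum: C(5,0)·C(11,8) + C(5,1)·C(11,7) + C(5,2)·C(11,6) + C(5,3)·C(11,5) = 165 + 1650 + 4620 + 4620 = 11055.

11055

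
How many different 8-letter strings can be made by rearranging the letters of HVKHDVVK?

1680

HVKHDVVK has 8 letters with H appearing twice, K appearing twice, and V appearing 3 times.
The number of distinct arrangements is 8!/(3!·2!·2!) = 40320/24 = 1680.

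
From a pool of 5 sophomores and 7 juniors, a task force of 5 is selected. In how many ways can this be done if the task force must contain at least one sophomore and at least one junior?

Total 5-person selections from all 12: C(12,5) = 792.
Selections missing a whole group: no sophomores → C(7,5) = 21; no juniors → C(5,5) = 1.
Both groups omitted at once is impossible, so 792 − 22 = 770.

770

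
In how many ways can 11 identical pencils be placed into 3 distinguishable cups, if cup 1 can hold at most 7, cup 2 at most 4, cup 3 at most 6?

25

Ignoring the caps, the number of non-negative solutions to x_1+…+x_3 = 11 is C(13,2) = 78.
Subtract solutions that violate a single cap (substitute x_i' = x_i − (cap_i+1)): x_1 ≥ 8 gives C(5,2) = 10; x_2 ≥ 5 gives C(8,2) = 28; x_3 ≥ 7 gives C(6,2) = 15. Together 53.
No two caps can be exceeded simultaneously, so the pair terms are all 0.
By inclusion–exclusion the count is 78 − 53 + 0 = 25.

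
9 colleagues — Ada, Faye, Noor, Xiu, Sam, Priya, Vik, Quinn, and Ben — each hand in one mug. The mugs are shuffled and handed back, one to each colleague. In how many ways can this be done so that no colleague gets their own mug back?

133496

Count assignments avoiding every fixed point. For any j of the 9 colleagues fixed to their own mug, the other 9−j can be arranged in (9−j)! ways.
By inclusion–exclusion this is Σ_{j=0}^{9} (−1)^j C(9,j)·(9−j)!.
Computing: 362880 − 362880 + 181440 − 60480 + 15120 − 3024 + 504 − 72 + 9 − 1 = 133496.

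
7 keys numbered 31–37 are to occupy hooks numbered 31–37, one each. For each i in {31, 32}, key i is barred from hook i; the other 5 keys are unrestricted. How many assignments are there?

3720

Let Aᵢ (for i ∈ {31, 32}) be the placements that put key i in its forbidden hook. Any j of these fix j positions, leaving (7−j)! ways to fill the rest, and there are C(2,j) ways to pick which j.
By inclusion–exclusion, the number of valid placements is Σ_{j=0}^{2} (−1)^j C(2,j)·(7−j)!.
Computing: 5040 − 1440 + 120 = 3720.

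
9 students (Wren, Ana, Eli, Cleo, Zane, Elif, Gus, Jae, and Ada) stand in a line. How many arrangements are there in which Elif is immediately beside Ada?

80640

Place the 7 others and the Elif-Ada pair as 8 objects in a line; the pair has 2 internal arrangements.
So the count is 2·(8)! = 80640.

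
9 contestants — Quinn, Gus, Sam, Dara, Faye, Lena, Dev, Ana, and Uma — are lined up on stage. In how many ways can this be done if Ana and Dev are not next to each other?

282240

There are 9! = 362880 arrangements in all. If Ana and Dev are adjacent, merging them into one block gives 2·(8)! = 80640 arrangements.
So 362880 − 80640 = 282240 arrangements keep them apart.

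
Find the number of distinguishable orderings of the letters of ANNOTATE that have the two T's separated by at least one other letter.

Total arrangements of ANNOTATE: 8!/(2!·2!·2!) = 5040.
Arrangements with the T's together: treat TT as one letter, giving (7)!/(2!·2!) = 1260.
Hence 5040 − 1260 = 3780.

3780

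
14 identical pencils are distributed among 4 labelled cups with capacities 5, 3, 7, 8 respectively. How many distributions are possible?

Ignoring the caps, the number of non-negative solutions to x_1+…+x_4 = 14 is C(17,3) = 680.
Subtract solutions that violate a single cap (substitute x_i' = x_i − (cap_i+1)): x_1 ≥ 6 gives C(11,3) = 165; x_2 ≥ 4 gives C(13,3) = 286; x_3 ≥ 8 gives C(9,3) = 84; x_4 ≥ 9 gives C(8,3) = 56. Together 591.
Add back pairs where two caps are both exceeded: 35 + 1 + 0 + 10 + 4 + 0 = 50.
By inclusion–exclusion the count is 680 − 591 + 50 = 139.

139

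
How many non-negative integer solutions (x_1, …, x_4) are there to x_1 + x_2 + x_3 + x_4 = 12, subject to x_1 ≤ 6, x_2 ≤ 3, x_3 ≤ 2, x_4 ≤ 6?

Without the upper bounds there are C(15,3) = 455 ways to split 12 among 4 variables.
Subtract solutions that violate a single cap (substitute x_i' = x_i − (cap_i+1)): x_1 ≥ 7 gives C(8,3) = 56; x_2 ≥ 4 gives C(11,3) = 165; x_3 ≥ 3 gives C(12,3) = 220; x_4 ≥ 7 gives C(8,3) = 56. Together 497.
Add back pairs where two caps are both exceeded: 4 + 10 + 0 + 56 + 4 + 10 = 84.
By inclusion–exclusion the count is 455 − 497 + 84 = 42.

42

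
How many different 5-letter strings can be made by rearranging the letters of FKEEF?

The 5 letters of FKEEF have repeats: E appearing twice and F appearing twice.
The number of distinct arrangements is 5!/(2!·2!) = 120/4 = 30.

30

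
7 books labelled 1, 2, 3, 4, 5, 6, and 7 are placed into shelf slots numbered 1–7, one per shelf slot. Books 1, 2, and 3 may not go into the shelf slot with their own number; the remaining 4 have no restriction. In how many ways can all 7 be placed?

Let Aᵢ (for i ∈ {1, 2, 3}) be the placements that put book i in its forbidden shelf slot. Any j of these fix j positions, leaving (7−j)! ways to fill the rest, and there are C(3,j) ways to pick which j.
By inclusion–exclusion, the number of valid placements is Σ_{j=0}^{3} (−1)^j C(3,j)·(7−j)!.
Computing: 5040 − 2160 + 360 − 24 = 3216.

3216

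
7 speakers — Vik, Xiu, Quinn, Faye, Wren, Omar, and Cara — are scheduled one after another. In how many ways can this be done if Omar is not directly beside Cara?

3600

Of the 7! = 5040 arrangements, those with Omar and Cara adjacent number 2 × 6! = 1440 (treat the pair as a block with 2 internal orders).
Complementary counting: 5040 − 1440 = 3600.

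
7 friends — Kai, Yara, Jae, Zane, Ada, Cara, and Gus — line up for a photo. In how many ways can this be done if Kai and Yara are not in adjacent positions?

There are 7! = 5040 arrangements in all. If Kai and Yara are adjacent, merging them into one block gives 2·(6)! = 1440 arrangements.
Complementary counting: 5040 − 1440 = 3600.

3600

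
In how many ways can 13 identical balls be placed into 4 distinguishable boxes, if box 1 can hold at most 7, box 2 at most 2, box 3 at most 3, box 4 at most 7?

By stars and bars, unrestricted non-negative solutions to x_1+…+x_4 = 13 number C(13+3,3) = 560.
Subtract solutions that violate a single cap (substitute x_i' = x_i − (cap_i+1)): x_1 ≥ 8 gives C(8,3) = 56; x_2 ≥ 3 gives C(13,3) = 286; x_3 ≥ 4 gives C(12,3) = 220; x_4 ≥ 8 gives C(8,3) = 56. Together 618.
Add back pairs where two caps are both exceeded: 10 + 4 + 0 + 84 + 10 + 4 = 112.
By inclusion–exclusion the count is 560 − 618 + 112 = 54.

54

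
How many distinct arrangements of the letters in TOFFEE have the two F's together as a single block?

60

Treat the 2 copies of F as a single block. The multiset to arrange is then {FF, E, E, O, T}, 5 items in all.
That gives (5)!/(2!) = 60 arrangements.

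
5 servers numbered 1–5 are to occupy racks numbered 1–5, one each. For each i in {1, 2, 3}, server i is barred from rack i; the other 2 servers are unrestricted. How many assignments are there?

64

Let Aᵢ (for i ∈ {1, 2, 3}) be the placements that put server i in its forbidden rack. Any j of these fix j positions, leaving (5−j)! ways to fill the rest, and there are C(3,j) ways to pick which j.
By inclusion–exclusion, the number of valid placements is Σ_{j=0}^{3} (−1)^j C(3,j)·(5−j)!.
Computing: 120 − 72 + 18 − 2 = 64.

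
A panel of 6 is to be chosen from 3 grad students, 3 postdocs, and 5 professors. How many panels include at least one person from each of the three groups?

405

Total 6-person selections from all 11: C(11,6) = 462.
Subtract selections that omit an entire group: no grad students → C(8,6) = 28; no postdocs → C(8,6) = 28; no professors → C(6,6) = 1.
Add back selections omitting two groups (i.e. drawn from a single group): C(3,6) + C(3,6) + C(5,6) = 0.
By inclusion–exclusion: 462 − 57 + 0 = 405.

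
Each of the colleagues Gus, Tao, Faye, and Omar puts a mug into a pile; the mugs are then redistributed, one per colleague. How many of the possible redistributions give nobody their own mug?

Count assignments avoiding every fixed point. For any j of the 4 colleagues fixed to their own mug, the other 4−j can be arranged in (4−j)! ways.
By inclusion–exclusion this is Σ_{j=0}^{4} (−1)^j C(4,j)·(4−j)!.
Computing: 24 − 24 + 12 − 4 + 1 = 9.

9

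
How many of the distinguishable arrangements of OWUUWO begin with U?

Fix U in the first position and arrange the remaining 5 letters.
Those 5 letters have O appearing twice and W appearing twice, giving (5)!/(2!·2!) = 30.

30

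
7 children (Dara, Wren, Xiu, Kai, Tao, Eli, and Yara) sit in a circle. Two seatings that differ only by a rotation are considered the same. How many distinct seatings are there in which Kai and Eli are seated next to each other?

240

Glue Kai and Eli into a block (2 internal orders). Seating 6 units around a circle gives (5)! arrangements.
So 2 × (5)! = 2 × 120 = 240.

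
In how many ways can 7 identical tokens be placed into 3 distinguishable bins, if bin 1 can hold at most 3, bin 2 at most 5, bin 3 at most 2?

Without the upper bounds there are C(9,2) = 36 ways to split 7 among 3 bins.
Subtract solutions that violate a single cap (substitute x_i' = x_i − (cap_i+1)): x_1 ≥ 4 gives C(5,2) = 10; x_2 ≥ 6 gives C(3,2) = 3; x_3 ≥ 3 gives C(6,2) = 15. Together 28.
Add back pairs where two caps are both exceeded: 0 + 1 + 0 = 1.
By inclusion–exclusion the count is 36 − 28 + 1 = 9.

9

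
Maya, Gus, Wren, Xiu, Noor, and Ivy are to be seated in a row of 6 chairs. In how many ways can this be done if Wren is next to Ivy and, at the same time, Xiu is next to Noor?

Treat {Wren,Ivy} as one block (2 orders) and {Xiu,Noor} as another (2 orders).
That leaves 4 units to arrange: 2 × 2 × 4! = 4 × 24 = 96.

96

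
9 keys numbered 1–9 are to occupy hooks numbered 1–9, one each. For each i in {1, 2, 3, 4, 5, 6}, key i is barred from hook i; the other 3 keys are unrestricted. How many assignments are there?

183822

Let Aᵢ (for 1 ≤ i ≤ 6) be the placements that put key i in its forbidden hook. Any j of these fix j positions, leaving (9−j)! ways to fill the rest, and there are C(6,j) ways to pick which j.
By inclusion–exclusion, the number of valid placements is Σ_{j=0}^{6} (−1)^j C(6,j)·(9−j)!.
Computing: 362880 − 241920 + 75600 − 14400 + 1800 − 144 + 6 = 183822.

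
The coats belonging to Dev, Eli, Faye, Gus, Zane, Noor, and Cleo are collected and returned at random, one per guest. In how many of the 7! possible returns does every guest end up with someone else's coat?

Let Aᵢ be the assignments in which guest i gets their own coat. We want the size of the complement of A₁∪…∪A_7.
By inclusion–exclusion this is Σ_{j=0}^{7} (−1)^j C(7,j)·(7−j)!.
Computing: 5040 − 5040 + 2520 − 840 + 210 − 42 + 7 − 1 = 1854.

1854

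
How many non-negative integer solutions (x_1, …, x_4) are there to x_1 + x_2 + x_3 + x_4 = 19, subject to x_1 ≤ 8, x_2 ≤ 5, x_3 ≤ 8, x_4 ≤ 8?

239

Ignoring the caps, the number of non-negative solutions to x_1+…+x_4 = 19 is C(22,3) = 1540.
Subtract solutions that violate a single cap (substitute x_i' = x_i − (cap_i+1)): x_1 ≥ 9 gives C(13,3) = 286; x_2 ≥ 6 gives C(16,3) = 560; x_3 ≥ 9 gives C(13,3) = 286; x_4 ≥ 9 gives C(13,3) = 286. Together 1418.
Add back pairs where two caps are both exceeded: 35 + 4 + 4 + 35 + 35 + 4 = 117.
By inclusion–exclusion the count is 1540 − 1418 + 117 = 239.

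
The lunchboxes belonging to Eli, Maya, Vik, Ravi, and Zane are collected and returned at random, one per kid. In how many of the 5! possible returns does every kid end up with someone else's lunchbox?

44

Let Aᵢ be the assignments in which kid i gets their own lunchbox. We want the size of the complement of A₁∪…∪A_5.
By inclusion–exclusion this is Σ_{j=0}^{5} (−1)^j C(5,j)·(5−j)!.
Computing: 120 − 120 + 60 − 20 + 5 − 1 = 44.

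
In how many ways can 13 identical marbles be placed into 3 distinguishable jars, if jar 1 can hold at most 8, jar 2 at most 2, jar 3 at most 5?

6

Without the upper bounds there are C(15,2) = 105 ways to split 13 among 3 jars.
Subtract solutions that violate a single cap (substitute x_i' = x_i − (cap_i+1)): x_1 ≥ 9 gives C(6,2) = 15; x_2 ≥ 3 gives C(12,2) = 66; x_3 ≥ 6 gives C(9,2) = 36. Together 117.
Add back pairs where two caps are both exceeded: 3 + 0 + 15 = 18.
By inclusion–exclusion the count is 105 − 117 + 18 = 6.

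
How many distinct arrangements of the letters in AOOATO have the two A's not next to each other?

40

There are 6!/(3!·2!) = 60 arrangements of AOOATO in total.
If the two A's are adjacent, glue them into one block, leaving 5 items to arrange: (5)!/(3!) = 20 ways.
Subtracting, 60 − 20 = 40 arrangements keep the A's apart.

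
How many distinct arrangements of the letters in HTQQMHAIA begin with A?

10080

With the first slot taken by A, it remains to arrange the other 8 letters (HTQQMHIA).
Those 8 letters have H appearing twice and Q appearing twice, giving (8)!/(2!·2!) = 10080.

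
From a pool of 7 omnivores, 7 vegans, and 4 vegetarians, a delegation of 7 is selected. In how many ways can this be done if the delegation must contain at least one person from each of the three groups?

With no constraint there are C(18,7) = 31824 possible selections.
Subtract selections that omit an entire group: no omnivores → C(11,7) = 330; no vegans → C(11,7) = 330; no vegetarians → C(14,7) = 3432.
Add back selections omitting two groups (i.e. drawn from a single group): C(7,7) + C(7,7) + C(4,7) = 2.
By inclusion–exclusion: 31824 − 4092 + 2 = 27734.

27734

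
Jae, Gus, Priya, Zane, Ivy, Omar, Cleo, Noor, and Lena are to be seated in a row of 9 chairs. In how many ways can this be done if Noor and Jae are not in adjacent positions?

Of the 9! = 362880 arrangements, those with Noor and Jae adjacent number 2 × 8! = 80640 (treat the pair as a block with 2 internal orders).
So 362880 − 80640 = 282240 arrangements keep them apart.

282240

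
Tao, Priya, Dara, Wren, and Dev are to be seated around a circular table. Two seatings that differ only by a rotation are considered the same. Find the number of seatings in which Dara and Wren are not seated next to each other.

12

All circular seatings of 5 people number (4)! = 24.
Seatings with Dara beside Wren: treat them as a block with 2 internal orders, giving 2 × (3)! = 12.
Subtracting, 24 − 12 = 12.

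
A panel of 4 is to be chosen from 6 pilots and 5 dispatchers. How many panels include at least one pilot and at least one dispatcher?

Unrestricted: C(11,4) = 330 ways to pick any 4 of the 11.
Subtract selections that omit an entire group: no pilots → C(5,4) = 5; no dispatchers → C(6,4) = 15.
Both groups omitted at once is impossible, so 330 − 20 = 310.

310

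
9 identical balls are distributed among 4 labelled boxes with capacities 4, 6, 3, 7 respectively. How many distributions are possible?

116

Without the upper bounds there are C(12,3) = 220 ways to split 9 among 4 boxes.
Subtract solutions that violate a single cap (substitute x_i' = x_i − (cap_i+1)): x_1 ≥ 5 gives C(7,3) = 35; x_2 ≥ 7 gives C(5,3) = 10; x_3 ≥ 4 gives C(8,3) = 56; x_4 ≥ 8 gives C(4,3) = 4. Together 105.
Add back pairs where two caps are both exceeded: 0 + 1 + 0 + 0 + 0 + 0 = 1.
By inclusion–exclusion the count is 220 − 105 + 1 = 116.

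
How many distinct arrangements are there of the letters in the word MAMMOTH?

840

The 7 letters of MAMMOTH have repeats: M appearing 3 times.
Dividing 7! = 5040 by 3! = 6 for the repeated letters gives 840.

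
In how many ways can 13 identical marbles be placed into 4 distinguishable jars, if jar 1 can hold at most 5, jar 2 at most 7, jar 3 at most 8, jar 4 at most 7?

293

Ignoring the caps, the number of non-negative solutions to x_1+…+x_4 = 13 is C(16,3) = 560.
Subtract solutions that violate a single cap (substitute x_i' = x_i − (cap_i+1)): x_1 ≥ 6 gives C(10,3) = 120; x_2 ≥ 8 gives C(8,3) = 56; x_3 ≥ 9 gives C(7,3) = 35; x_4 ≥ 8 gives C(8,3) = 56. Together 267.
No two caps can be exceeded simultaneously, so the pair terms are all 0.
By inclusion–exclusion the count is 560 − 267 + 0 = 293.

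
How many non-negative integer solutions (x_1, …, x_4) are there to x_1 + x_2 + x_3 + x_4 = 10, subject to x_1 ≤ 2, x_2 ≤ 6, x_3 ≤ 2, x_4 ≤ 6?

45

Ignoring the caps, the number of non-negative solutions to x_1+…+x_4 = 10 is C(13,3) = 286.
Subtract solutions that violate a single cap (substitute x_i' = x_i − (cap_i+1)): x_1 ≥ 3 gives C(10,3) = 120; x_2 ≥ 7 gives C(6,3) = 20; x_3 ≥ 3 gives C(10,3) = 120; x_4 ≥ 7 gives C(6,3) = 20. Together 280.
Add back pairs where two caps are both exceeded: 1 + 35 + 1 + 1 + 0 + 1 = 39.
By inclusion–exclusion the count is 286 − 280 + 39 = 45.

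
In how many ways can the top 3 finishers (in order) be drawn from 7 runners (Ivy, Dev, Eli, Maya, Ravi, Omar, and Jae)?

210

There are 7 choices for 1st place, 6 for 2nd, and 5 for 3rd.
That gives 7 × 6 × 5 = 210.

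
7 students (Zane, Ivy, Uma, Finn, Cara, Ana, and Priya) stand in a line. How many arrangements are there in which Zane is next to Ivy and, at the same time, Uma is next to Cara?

Treat {Zane,Ivy} as one block (2 orders) and {Uma,Cara} as another (2 orders).
That leaves 5 units to arrange: 2 × 2 × 5! = 4 × 120 = 480.

480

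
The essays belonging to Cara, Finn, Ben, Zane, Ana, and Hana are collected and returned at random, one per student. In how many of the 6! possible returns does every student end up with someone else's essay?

This is the derangement count D_6: permutations of 6 items with no fixed point.
By inclusion–exclusion this is Σ_{j=0}^{6} (−1)^j C(6,j)·(6−j)!.
Computing: 720 − 720 + 360 − 120 + 30 − 6 + 1 = 265.

265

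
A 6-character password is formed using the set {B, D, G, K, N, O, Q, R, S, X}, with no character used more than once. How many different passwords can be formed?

This is a permutation of 6 out of 10: P(10,6) = 10!/4!.
That product is 10 × 9 × 8 × 7 × 6 × 5 = 151200.

151200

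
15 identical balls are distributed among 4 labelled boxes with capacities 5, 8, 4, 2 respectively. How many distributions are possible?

31

Without the upper bounds there are C(18,3) = 816 ways to split 15 among 4 boxes.
Subtract solutions that violate a single cap (substitute x_i' = x_i − (cap_i+1)): x_1 ≥ 6 gives C(12,3) = 220; x_2 ≥ 9 gives C(9,3) = 84; x_3 ≥ 5 gives C(13,3) = 286; x_4 ≥ 3 gives C(15,3) = 455. Together 1045.
Add back pairs where two caps are both exceeded: 1 + 35 + 84 + 4 + 20 + 120 = 264.
Subtract triples: 0 + 0 + 4 + 0 = 4.
By inclusion–exclusion the count is 816 − 1045 + 264 − 4 = 31.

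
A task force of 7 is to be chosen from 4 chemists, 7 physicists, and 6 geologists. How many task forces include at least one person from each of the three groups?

Unrestricted: C(17,7) = 19448 ways to pick any 7 of the 17.
Subtract selections that omit an entire group: no chemists → C(13,7) = 1716; no physicists → C(10,7) = 120; no geologists → C(11,7) = 330.
Add back selections omitting two groups (i.e. drawn from a single group): C(4,7) + C(7,7) + C(6,7) = 1.
By inclusion–exclusion: 19448 − 2166 + 1 = 17283.

17283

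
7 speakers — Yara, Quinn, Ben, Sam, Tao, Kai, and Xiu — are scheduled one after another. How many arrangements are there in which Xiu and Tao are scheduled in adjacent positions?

Place the 5 others and the Xiu-Tao pair as 6 objects in a line; the pair has 2 internal arrangements.
So the count is 2·(6)! = 1440.

1440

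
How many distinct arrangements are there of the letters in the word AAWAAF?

30

AAWAAF has 6 letters with A appearing 4 times.
The number of distinct arrangements is 6!/(4!) = 720/24 = 30.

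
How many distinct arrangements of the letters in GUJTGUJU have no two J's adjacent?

There are 8!/(3!·2!·2!) = 1680 arrangements of GUJTGUJU in total.
If the two J's are adjacent, glue them into one block, leaving 7 items to arrange: (7)!/(3!·2!) = 420 ways.
Hence 1680 − 420 = 1260.

1260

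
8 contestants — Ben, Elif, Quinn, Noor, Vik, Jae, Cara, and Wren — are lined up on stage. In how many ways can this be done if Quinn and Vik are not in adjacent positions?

30240

There are 8! = 40320 arrangements in all. If Quinn and Vik are adjacent, merging them into one block gives 2·(7)! = 10080 arrangements.
Complementary counting: 40320 − 10080 = 30240.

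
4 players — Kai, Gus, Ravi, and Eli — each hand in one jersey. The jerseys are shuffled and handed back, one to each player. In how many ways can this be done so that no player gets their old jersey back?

Count assignments avoiding every fixed point. For any j of the 4 players fixed to their old jersey, the other 4−j can be arranged in (4−j)! ways.
By inclusion–exclusion this is Σ_{j=0}^{4} (−1)^j C(4,j)·(4−j)!.
Computing: 24 − 24 + 12 − 4 + 1 = 9.

9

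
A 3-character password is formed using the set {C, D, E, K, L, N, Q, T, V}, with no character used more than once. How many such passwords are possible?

504

With no repetition, fill the 3 characters in order: 9 choices, then 8, down to 7.
9 × 8 × 7 = 504.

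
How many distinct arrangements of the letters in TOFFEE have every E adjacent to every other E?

Treat the 2 copies of E as a single block. The multiset to arrange is then {EE, F, F, O, T}, 5 items in all.
That gives (5)!/(2!) = 60 arrangements.

60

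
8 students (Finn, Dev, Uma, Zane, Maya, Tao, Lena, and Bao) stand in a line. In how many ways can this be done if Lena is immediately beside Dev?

10080

Place the 6 others and the Lena-Dev pair as 7 objects in a line; the pair has 2 internal arrangements.
That gives 2 × 7! = 2 × 5040 = 10080.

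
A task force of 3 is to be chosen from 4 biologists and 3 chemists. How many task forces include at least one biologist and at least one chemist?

30

Unrestricted: C(7,3) = 35 ways to pick any 3 of the 7.
Subtract selections that omit an entire group: no biologists → C(3,3) = 1; no chemists → C(4,3) = 4.
Both groups omitted at once is impossible, so 35 − 5 = 30.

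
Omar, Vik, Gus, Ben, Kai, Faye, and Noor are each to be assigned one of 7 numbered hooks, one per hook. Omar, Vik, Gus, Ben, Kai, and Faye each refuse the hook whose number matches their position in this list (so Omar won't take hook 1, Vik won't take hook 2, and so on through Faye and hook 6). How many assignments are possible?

Let Aᵢ (for 1 ≤ i ≤ 6) be the placements that put person i in their forbidden hook. Any j of these fix j positions, leaving (7−j)! ways to fill the rest, and there are C(6,j) ways to pick which j.
By inclusion–exclusion, the number of valid placements is Σ_{j=0}^{6} (−1)^j C(6,j)·(7−j)!.
Computing: 5040 − 4320 + 1800 − 480 + 90 − 12 + 1 = 2119.

2119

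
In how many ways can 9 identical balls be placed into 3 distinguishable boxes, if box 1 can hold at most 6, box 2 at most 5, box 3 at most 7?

36

By stars and bars, unrestricted non-negative solutions to x_1+…+x_3 = 9 number C(9+2,2) = 55.
Subtract solutions that violate a single cap (substitute x_i' = x_i − (cap_i+1)): x_1 ≥ 7 gives C(4,2) = 6; x_2 ≥ 6 gives C(5,2) = 10; x_3 ≥ 8 gives C(3,2) = 3. Together 19.
No two caps can be exceeded simultaneously, so the pair terms are all 0.
By inclusion–exclusion the count is 55 − 19 + 0 = 36.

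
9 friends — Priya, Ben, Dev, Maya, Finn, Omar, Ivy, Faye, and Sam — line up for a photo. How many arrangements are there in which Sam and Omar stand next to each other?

80640

Place the 7 others and the Sam-Omar pair as 8 objects in a line; the pair has 2 internal arrangements.
That gives 2 × 8! = 2 × 40320 = 80640.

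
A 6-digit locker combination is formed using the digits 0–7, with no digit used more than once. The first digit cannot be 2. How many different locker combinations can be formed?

17640

The first digit has 8−1 = 7 choices (anything except 2).
The remaining 5 digits are filled from the other 7 symbols without repetition: 7 × 6 × 5 × 4 × 3 = 2520.
Total: 7 × 2520 = 17640.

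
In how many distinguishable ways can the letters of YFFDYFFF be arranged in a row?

168

The 8 letters of YFFDYFFF have repeats: F appearing 5 times and Y appearing twice.
The number of distinct arrangements is 8!/(5!·2!) = 40320/240 = 168.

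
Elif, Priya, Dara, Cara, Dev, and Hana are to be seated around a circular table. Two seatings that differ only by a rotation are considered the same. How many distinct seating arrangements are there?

Seat Elif anywhere (absorbing the rotational symmetry), then permute the other 5: (5)! = 120.

120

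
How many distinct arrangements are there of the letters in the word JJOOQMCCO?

15120

Letter multiplicities in JJOOQMCCO: C×2, J×2, M×1, O×3, Q×1.
So there are 9! / (3!·2!·2!) = 15120 distinguishable arrangements.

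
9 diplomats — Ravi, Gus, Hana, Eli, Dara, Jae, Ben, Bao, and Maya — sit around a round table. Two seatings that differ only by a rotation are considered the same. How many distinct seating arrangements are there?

40320

Around a circle, 9 distinct people have 9!/9 = (8)! = 40320 rotationally distinct seatings.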